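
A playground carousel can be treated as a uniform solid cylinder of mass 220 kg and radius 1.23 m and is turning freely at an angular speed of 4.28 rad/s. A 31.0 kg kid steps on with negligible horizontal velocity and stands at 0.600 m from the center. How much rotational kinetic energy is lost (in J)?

The added mass arrives with no angular momentum about the center, and any external torque about the center is negligible, so the system's angular momentum is conserved.
I_p = ½(220)(1.23)² = 166.4 kg·m².
Added inertia Σmr² = (31.0)(0.600)² = 11.16 kg·m²; I_f = 166.4 + 11.16 = 177.6 kg·m².
ω_f = I_p ω_i / I_f = (166.4)(4.28) / 177.6 = 4.011 rad/s.
KE_i = ½(166.4)(4.280 rad/s)² = 1524 J; KE_f = ½(177.6)(4.011)² = 1428 J.

energy lost ≈ 95.8 J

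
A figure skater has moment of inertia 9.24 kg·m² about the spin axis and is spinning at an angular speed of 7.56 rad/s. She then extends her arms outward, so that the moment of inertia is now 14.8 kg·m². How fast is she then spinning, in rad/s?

ω₂ ≈ 4.72 rad/s

No external torque acts about the spin axis, so angular momentum is conserved.
ω₂ = I₁ω₁ / I₂ = (9.240)(7.56 rad/s) / (14.80) = 4.720 rad/s.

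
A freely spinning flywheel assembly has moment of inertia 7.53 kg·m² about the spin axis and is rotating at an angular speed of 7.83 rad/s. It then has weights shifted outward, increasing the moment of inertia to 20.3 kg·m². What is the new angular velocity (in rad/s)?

ω₂ ≈ 2.90 rad/s

Angular momentum about the spin axis is conserved since the torque about it is zero.
ω₂ = I₁ω₁ / I₂ = (7.530)(7.83 rad/s) / (20.30) = 2.904 rad/s.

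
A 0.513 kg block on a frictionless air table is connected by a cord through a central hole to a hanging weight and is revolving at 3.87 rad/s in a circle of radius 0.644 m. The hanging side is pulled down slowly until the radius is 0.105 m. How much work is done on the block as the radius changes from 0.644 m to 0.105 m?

The constraining force is radial, so m r² ω about the center is conserved.
ω₂ = ω₁ (r₁/r₂)² = (3.87)(0.644/0.105)² = 145.6 rad/s.
W = ΔKE = ½m(v₂² − v₁²) = 58.34 J.

W ≈ 58.3 J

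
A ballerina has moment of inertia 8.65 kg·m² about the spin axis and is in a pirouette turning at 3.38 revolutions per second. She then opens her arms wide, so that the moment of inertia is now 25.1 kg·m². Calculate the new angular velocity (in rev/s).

Angular momentum about the spin axis is conserved since the torque about it is zero.
ω₂ = I₁ω₁ / I₂ = (8.650)(3.38 rev/s) / (25.10) = 1.165 rev/s.

ω₂ ≈ 1.16 rev/s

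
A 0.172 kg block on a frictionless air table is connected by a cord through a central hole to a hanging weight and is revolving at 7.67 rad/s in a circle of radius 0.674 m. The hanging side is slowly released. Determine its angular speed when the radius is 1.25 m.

The constraining force is radial, so m r² ω about the center is conserved.
ω₂ = ω₁ (r₁/r₂)² = (7.67)(0.674/1.25)² = 2.230 rad/s.

ω₂ ≈ 2.23 rad/s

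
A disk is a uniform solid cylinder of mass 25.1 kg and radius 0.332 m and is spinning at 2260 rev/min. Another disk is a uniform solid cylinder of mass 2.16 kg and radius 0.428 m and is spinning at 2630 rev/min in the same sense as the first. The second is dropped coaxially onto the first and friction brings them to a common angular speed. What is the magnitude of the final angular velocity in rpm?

|ω_f| ≈ 2310 rpm

The coupling torques are internal; angular momentum about the shared axis is conserved.
Moments of inertia: I_A = ½(25.1)(0.332)² = 1.383 kg·m²; I_B = ½(2.16)(0.428)² = 0.1978 kg·m².
Taking A's sense as positive: L = (1.383)(2260) + (0.1978)(2630) = 3647 kg·m²·rpm.
Combined I = 1.383 + 0.1978 = 1.581 kg·m².
ω_f = L / I = 3647 / 1.581 = 2306 rpm.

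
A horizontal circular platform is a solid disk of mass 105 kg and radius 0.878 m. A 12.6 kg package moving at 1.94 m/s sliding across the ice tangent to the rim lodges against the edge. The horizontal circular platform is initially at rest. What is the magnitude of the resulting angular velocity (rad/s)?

|ω_f| ≈ 0.428 rad/s

The axle reaction passes through the central axle and exerts no torque about it; angular momentum about the central axle is conserved through the impact.
I_p = ½(105)(0.878)² = 40.47 kg·m². Taking the sense of the package's angular momentum as positive, L_{package} = m v R = (12.6)(1.94)(0.878) = 21.46 kg·m²/s.
L_i = 0 + 21.46 = 21.46 kg·m²/s.
After sticking, I_f = I_p + m R² = 40.47 + (12.6)(0.878)² = 50.18 kg·m².
ω_f = L_i / I_f = 21.46 / 50.18 = 0.4277 rad/s.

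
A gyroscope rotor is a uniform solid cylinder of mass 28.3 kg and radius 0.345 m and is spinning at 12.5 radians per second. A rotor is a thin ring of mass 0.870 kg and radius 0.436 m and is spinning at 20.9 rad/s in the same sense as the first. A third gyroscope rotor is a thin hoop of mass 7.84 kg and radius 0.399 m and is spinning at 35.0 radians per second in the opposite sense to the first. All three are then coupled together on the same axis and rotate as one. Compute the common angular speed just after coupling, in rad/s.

No external torque acts about the common axis, so total angular momentum is conserved.
Moments of inertia: I_A = ½(28.3)(0.345)² = 1.684 kg·m²; I_B = (0.870)(0.436)² = 0.1654 kg·m²; I_C = (7.84)(0.399)² = 1.248 kg·m².
Taking A's sense as positive: L = (1.684)(12.5) + (0.1654)(20.9) − (1.248)(35.0) = -19.18 kg·m²·rad/s.
Combined I = 1.684 + 0.1654 + 1.248 = 3.098 kg·m².
ω_f = L / I = -19.18 / 3.098 = -6.190 rad/s.

|ω_f| ≈ 6.19 rad/s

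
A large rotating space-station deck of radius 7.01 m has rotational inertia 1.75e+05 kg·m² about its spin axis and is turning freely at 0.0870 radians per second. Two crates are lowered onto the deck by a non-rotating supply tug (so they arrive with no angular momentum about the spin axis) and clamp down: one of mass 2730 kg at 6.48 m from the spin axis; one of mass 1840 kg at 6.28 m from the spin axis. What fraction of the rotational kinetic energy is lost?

fraction ≈ 0.517

The added mass arrives with no angular momentum about the spin axis, and any external torque about the spin axis is negligible, so the system's angular momentum is conserved.
Added inertia Σmr² = (2730)(6.48)² + (1840)(6.28)² = 1.872e+05 kg·m²; I_f = 1.750e+05 + 1.872e+05 = 3.622e+05 kg·m².
ω_f = I_p ω_i / I_f = (1.750e+05)(0.0870) / 3.622e+05 = 0.04203 rad/s.
KE_i = ½(1.750e+05)(0.08700 rad/s)² = 662.3 J; KE_f = ½(3.622e+05)(0.04203)² = 320.0 J.
Fraction lost = 0.5168.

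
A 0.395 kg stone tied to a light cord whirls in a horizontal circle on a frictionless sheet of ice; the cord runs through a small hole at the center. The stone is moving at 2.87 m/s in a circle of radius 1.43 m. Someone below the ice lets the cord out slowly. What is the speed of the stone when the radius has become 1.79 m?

The only horizontal force on the mass is along the cord (radial), so it exerts no torque about the hole and angular momentum m v r is conserved.
v₂ = v₁ r₁ / r₂ = (2.87)(1.43) / (1.79) = 2.293 m/s.

v₂ ≈ 2.29 m/s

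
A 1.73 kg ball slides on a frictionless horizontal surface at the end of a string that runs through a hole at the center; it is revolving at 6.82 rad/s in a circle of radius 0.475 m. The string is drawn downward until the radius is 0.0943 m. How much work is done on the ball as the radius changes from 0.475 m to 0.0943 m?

No torque about the axis ⇒ m r₁² ω₁ = m r₂² ω₂.
ω₂ = ω₁ (r₁/r₂)² = (6.82)(0.475/0.0943)² = 173.0 rad/s.
W = ΔKE = ½m(v₂² − v₁²) = 221.2 J.

W ≈ 221 J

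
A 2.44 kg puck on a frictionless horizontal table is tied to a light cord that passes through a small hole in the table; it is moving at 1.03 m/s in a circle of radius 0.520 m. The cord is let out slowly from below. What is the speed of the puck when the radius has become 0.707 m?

v₂ ≈ 0.758 m/s

Central (radial) force ⇒ zero torque about the center ⇒ m v r is constant.
v₂ = v₁ r₁ / r₂ = (1.03)(0.520) / (0.707) = 0.7576 m/s.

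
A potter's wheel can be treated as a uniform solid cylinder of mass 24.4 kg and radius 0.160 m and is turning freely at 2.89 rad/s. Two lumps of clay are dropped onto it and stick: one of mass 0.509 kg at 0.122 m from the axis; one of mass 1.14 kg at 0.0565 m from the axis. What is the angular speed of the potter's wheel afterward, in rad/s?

ω_f ≈ 2.79 rad/s

No external torque acts about the axis; L_before = L_after.
I_p = ½(24.4)(0.160)² = 0.3123 kg·m².
Added inertia Σmr² = (0.509)(0.122)² + (1.14)(0.0565)² = 0.01122 kg·m²; I_f = 0.3123 + 0.01122 = 0.3235 kg·m².
ω_f = I_p ω_i / I_f = (0.3123)(2.89) / 0.3235 = 2.790 rad/s.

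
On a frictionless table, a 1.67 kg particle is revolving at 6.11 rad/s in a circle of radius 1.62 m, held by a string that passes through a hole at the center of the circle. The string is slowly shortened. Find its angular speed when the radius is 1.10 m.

ω₂ ≈ 13.3 rad/s

No torque about the axis ⇒ m r₁² ω₁ = m r₂² ω₂.
ω₂ = ω₁ (r₁/r₂)² = (6.11)(1.62/1.10)² = 13.25 rad/s.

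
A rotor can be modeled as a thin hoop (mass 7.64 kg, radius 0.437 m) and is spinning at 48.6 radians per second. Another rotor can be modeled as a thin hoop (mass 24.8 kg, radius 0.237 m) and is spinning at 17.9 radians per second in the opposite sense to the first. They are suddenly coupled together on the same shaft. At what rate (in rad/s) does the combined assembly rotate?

|ω_f| ≈ 16.1 rad/s

The coupling torques are internal; angular momentum about the shared axis is conserved.
Moments of inertia: I_A = (7.64)(0.437)² = 1.459 kg·m²; I_B = (24.8)(0.237)² = 1.393 kg·m².
Taking A's sense as positive: L = (1.459)(48.6) − (1.393)(17.9) = 45.97 kg·m²·rad/s.
Combined I = 1.459 + 1.393 = 2.852 kg·m².
ω_f = L / I = 45.97 / 2.852 = 16.12 rad/s.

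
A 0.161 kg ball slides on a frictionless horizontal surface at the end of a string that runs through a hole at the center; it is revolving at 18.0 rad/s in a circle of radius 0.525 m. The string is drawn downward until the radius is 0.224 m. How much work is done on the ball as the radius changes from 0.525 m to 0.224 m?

W ≈ 32.3 J

The constraining force is radial, so m r² ω about the center is conserved.
ω₂ = ω₁ (r₁/r₂)² = (18.0)(0.525/0.224)² = 98.88 rad/s.
W = ΔKE = ½m(v₂² − v₁²) = 32.30 J.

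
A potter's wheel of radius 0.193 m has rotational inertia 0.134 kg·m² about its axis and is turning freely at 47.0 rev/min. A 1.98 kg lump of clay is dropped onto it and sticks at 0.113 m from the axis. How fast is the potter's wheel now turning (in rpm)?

ω_f ≈ 39.5 rpm

No external torque acts about the axis; L_before = L_after.
Added inertia Σmr² = (1.98)(0.113)² = 0.02528 kg·m²; I_f = 0.1340 + 0.02528 = 0.1593 kg·m².
ω_f = I_p ω_i / I_f = (0.1340)(47.0) / 0.1593 = 39.54 rpm.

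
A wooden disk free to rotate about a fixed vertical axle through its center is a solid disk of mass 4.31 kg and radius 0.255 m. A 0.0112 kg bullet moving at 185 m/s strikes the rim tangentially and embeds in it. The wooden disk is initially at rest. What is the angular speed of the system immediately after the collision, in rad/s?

|ω_f| ≈ 3.75 rad/s

The axle reaction passes through the axle and exerts no torque about it; angular momentum about the axle is conserved through the impact.
I_p = ½(4.31)(0.255)² = 0.1401 kg·m². Taking the sense of the bullet's angular momentum as positive, L_{bullet} = m v R = (0.0112)(185)(0.255) = 0.5284 kg·m²/s.
L_i = 0 + 0.5284 = 0.5284 kg·m²/s.
After sticking, I_f = I_p + m R² = 0.1401 + (0.0112)(0.255)² = 0.1409 kg·m².
ω_f = L_i / I_f = 0.5284 / 0.1409 = 3.751 rad/s.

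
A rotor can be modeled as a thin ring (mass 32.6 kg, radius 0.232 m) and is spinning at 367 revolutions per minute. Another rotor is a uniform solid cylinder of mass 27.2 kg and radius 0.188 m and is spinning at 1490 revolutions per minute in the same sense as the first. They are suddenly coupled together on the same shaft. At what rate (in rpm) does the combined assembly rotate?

No external torque acts about the common axis, so total angular momentum is conserved.
Moments of inertia: I_A = (32.6)(0.232)² = 1.755 kg·m²; I_B = ½(27.2)(0.188)² = 0.4807 kg·m².
Taking A's sense as positive: L = (1.755)(367) + (0.4807)(1490) = 1360 kg·m²·rpm.
Combined I = 1.755 + 0.4807 = 2.235 kg·m².
ω_f = L / I = 1360 / 2.235 = 608.5 rpm.

|ω_f| ≈ 608 rpm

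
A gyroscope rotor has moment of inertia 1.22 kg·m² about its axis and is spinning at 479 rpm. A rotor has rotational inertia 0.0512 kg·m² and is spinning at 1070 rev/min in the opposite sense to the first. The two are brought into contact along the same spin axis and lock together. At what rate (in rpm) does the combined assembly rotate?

|ω_f| ≈ 417 rpm

The coupling torques are internal; angular momentum about the shared axis is conserved.
Taking A's sense as positive: L = (1.220)(479) − (0.05120)(1070) = 529.6 kg·m²·rpm.
Combined I = 1.220 + 0.05120 = 1.271 kg·m².
ω_f = L / I = 529.6 / 1.271 = 416.6 rpm.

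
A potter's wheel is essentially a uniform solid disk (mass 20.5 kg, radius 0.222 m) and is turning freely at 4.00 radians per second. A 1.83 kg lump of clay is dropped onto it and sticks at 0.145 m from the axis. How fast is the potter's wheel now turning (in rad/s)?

ω_f ≈ 3.72 rad/s

The added mass arrives with no angular momentum about the axis, and any external torque about the axis is negligible, so the system's angular momentum is conserved.
I_p = ½(20.5)(0.222)² = 0.5052 kg·m².
Added inertia Σmr² = (1.83)(0.145)² = 0.03848 kg·m²; I_f = 0.5052 + 0.03848 = 0.5436 kg·m².
ω_f = I_p ω_i / I_f = (0.5052)(4.00) / 0.5436 = 3.717 rad/s.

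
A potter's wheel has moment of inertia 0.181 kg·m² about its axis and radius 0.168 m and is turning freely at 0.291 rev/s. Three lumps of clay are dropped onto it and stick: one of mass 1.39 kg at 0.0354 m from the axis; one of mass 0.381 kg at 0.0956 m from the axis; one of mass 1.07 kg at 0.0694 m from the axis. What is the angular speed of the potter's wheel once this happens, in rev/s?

The added mass arrives with no angular momentum about the axis, and any external torque about the axis is negligible, so the system's angular momentum is conserved.
Added inertia Σmr² = (1.39)(0.0354)² + (0.381)(0.0956)² + (1.07)(0.0694)² = 0.01038 kg·m²; I_f = 0.1810 + 0.01038 = 0.1914 kg·m².
ω_f = I_p ω_i / I_f = (0.1810)(0.291) / 0.1914 = 0.2752 rev/s.

ω_f ≈ 0.275 rev/s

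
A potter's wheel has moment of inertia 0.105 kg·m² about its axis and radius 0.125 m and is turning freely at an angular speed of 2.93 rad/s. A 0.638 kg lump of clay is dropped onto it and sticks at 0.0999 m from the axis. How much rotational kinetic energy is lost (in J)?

energy lost ≈ 0.0258 J

The added mass arrives with no angular momentum about the axis, and any external torque about the axis is negligible, so the system's angular momentum is conserved.
Added inertia Σmr² = (0.638)(0.0999)² = 0.006367 kg·m²; I_f = 0.1050 + 0.006367 = 0.1114 kg·m².
ω_f = I_p ω_i / I_f = (0.1050)(2.93) / 0.1114 = 2.762 rad/s.
KE_i = ½(0.1050)(2.930 rad/s)² = 0.4507 J; KE_f = ½(0.1114)(2.762)² = 0.4249 J.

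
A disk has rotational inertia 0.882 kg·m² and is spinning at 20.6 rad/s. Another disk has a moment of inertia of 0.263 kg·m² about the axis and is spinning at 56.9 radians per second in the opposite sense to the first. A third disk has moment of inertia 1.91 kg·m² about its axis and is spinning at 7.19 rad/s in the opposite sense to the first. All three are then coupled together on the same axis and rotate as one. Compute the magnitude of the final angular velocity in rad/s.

No external torque acts about the common axis, so total angular momentum is conserved.
Taking A's sense as positive: L = (0.8820)(20.6) − (0.2630)(56.9) − (1.910)(7.19) = -10.53 kg·m²·rad/s.
Combined I = 0.8820 + 0.2630 + 1.910 = 3.055 kg·m².
ω_f = L / I = -10.53 / 3.055 = -3.446 rad/s.

|ω_f| ≈ 3.45 rad/s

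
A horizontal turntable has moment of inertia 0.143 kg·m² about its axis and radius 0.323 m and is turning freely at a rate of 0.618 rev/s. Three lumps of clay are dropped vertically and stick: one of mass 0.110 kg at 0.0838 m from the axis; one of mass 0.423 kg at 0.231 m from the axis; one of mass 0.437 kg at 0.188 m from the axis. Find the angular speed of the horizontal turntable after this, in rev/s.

No external torque acts about the axis; L_before = L_after.
Added inertia Σmr² = (0.110)(0.0838)² + (0.423)(0.231)² + (0.437)(0.188)² = 0.03879 kg·m²; I_f = 0.1430 + 0.03879 = 0.1818 kg·m².
ω_f = I_p ω_i / I_f = (0.1430)(0.618) / 0.1818 = 0.4861 rev/s.

ω_f ≈ 0.486 rev/s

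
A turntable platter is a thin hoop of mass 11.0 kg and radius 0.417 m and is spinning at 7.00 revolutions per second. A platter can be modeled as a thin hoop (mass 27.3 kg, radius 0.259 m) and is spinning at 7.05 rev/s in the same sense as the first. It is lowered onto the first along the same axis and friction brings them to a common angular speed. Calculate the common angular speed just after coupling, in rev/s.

|ω_f| ≈ 7.02 rev/s

The coupling torques are internal; angular momentum about the shared axis is conserved.
Moments of inertia: I_A = (11.0)(0.417)² = 1.913 kg·m²; I_B = (27.3)(0.259)² = 1.831 kg·m².
Taking A's sense as positive: L = (1.913)(7.00) + (1.831)(7.05) = 26.30 kg·m²·rev/s.
Combined I = 1.913 + 1.831 = 3.744 kg·m².
ω_f = L / I = 26.30 / 3.744 = 7.024 rev/s.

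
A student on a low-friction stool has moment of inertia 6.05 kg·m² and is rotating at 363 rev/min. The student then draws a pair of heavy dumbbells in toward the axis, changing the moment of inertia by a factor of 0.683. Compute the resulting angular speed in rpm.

ω₂ ≈ 531 rpm

With no external torque about the axis, L is conserved: I₁ω₁ = I₂ω₂.
I₂ = 0.683 × 6.05 = 4.132 kg·m².
ω₂ = I₁ω₁ / I₂ = (6.050)(363 rpm) / (4.132) = 531.5 rpm.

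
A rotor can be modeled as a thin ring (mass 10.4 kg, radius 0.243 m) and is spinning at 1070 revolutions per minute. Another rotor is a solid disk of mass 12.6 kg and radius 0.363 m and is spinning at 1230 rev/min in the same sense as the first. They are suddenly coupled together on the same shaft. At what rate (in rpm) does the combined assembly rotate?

No external torque acts about the common axis, so total angular momentum is conserved.
Moments of inertia: I_A = (10.4)(0.243)² = 0.6141 kg·m²; I_B = ½(12.6)(0.363)² = 0.8301 kg·m².
Taking A's sense as positive: L = (0.6141)(1070) + (0.8301)(1230) = 1678 kg·m²·rpm.
Combined I = 0.6141 + 0.8301 = 1.444 kg·m².
ω_f = L / I = 1678 / 1.444 = 1162 rpm.

|ω_f| ≈ 1160 rpm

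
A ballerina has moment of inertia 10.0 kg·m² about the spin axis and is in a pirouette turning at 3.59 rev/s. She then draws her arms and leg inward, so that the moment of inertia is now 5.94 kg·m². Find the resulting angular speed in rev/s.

With no external torque about the axis, L is conserved: I₁ω₁ = I₂ω₂.
ω₂ = I₁ω₁ / I₂ = (10.00)(3.59 rev/s) / (5.940) = 6.044 rev/s.

ω₂ ≈ 6.04 rev/s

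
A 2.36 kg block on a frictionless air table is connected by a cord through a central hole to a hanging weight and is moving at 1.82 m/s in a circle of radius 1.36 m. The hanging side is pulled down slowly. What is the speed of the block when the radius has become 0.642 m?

v₂ ≈ 3.86 m/s

The only horizontal force on the mass is along the cord (radial), so it exerts no torque about the hole and angular momentum m v r is conserved.
v₂ = v₁ r₁ / r₂ = (1.82)(1.36) / (0.642) = 3.855 m/s.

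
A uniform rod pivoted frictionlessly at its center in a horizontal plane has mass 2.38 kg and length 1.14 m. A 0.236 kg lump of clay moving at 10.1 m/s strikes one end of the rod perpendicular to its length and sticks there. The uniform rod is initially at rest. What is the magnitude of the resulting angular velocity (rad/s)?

The axle reaction passes through the pivot and exerts no torque about it; angular momentum about the pivot is conserved through the impact.
I_p = (1/12)(2.38)(1.14)² = 0.2578 kg·m². Taking the sense of the lump of clay's angular momentum as positive, L_{lump} = m v R = (0.236)(10.1)(1.14/2) = 1.359 kg·m²/s.
L_i = 0 + 1.359 = 1.359 kg·m²/s.
After sticking, I_f = I_p + m R² = 0.2578 + (0.236)(1.14/2)² = 0.3344 kg·m².
ω_f = L_i / I_f = 1.359 / 0.3344 = 4.063 rad/s.

|ω_f| ≈ 4.06 rad/s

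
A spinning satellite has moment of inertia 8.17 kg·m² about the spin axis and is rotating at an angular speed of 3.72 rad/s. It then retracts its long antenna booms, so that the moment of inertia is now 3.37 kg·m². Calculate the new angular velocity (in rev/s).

No external torque acts about the spin axis, so angular momentum is conserved.
ω₂ = I₁ω₁ / I₂ = (8.170)(3.72 rad/s) / (3.370) = 9.019 rad/s = 1.435 rev/s.

ω₂ ≈ 1.44 rev/s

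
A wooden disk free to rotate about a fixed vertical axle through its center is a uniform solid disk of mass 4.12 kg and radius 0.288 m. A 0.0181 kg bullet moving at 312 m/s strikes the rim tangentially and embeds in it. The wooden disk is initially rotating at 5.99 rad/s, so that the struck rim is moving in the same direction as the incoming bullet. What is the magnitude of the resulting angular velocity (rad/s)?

About the axle the impulsive forces during the collision are internal, so angular momentum about that axis is conserved.
I_p = ½(4.12)(0.288)² = 0.1709 kg·m². Taking the sense of the bullet's angular momentum as positive, L_{bullet} = m v R = (0.0181)(312)(0.288) = 1.626 kg·m²/s.
L_i = +I_p ω_p + m v R = +(0.1709)(5.99) + 1.626 = 2.650 kg·m²/s.
After sticking, I_f = I_p + m R² = 0.1709 + (0.0181)(0.288)² = 0.1724 kg·m².
ω_f = L_i / I_f = 2.650 / 0.1724 = 15.37 rad/s.

|ω_f| ≈ 15.4 rad/s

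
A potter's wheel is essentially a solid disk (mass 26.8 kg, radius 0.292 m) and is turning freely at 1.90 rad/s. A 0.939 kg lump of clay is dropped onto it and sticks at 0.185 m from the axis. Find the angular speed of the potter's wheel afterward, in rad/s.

ω_f ≈ 1.85 rad/s

The added mass arrives with no angular momentum about the axis, and any external torque about the axis is negligible, so the system's angular momentum is conserved.
I_p = ½(26.8)(0.292)² = 1.143 kg·m².
Added inertia Σmr² = (0.939)(0.185)² = 0.03214 kg·m²; I_f = 1.143 + 0.03214 = 1.175 kg·m².
ω_f = I_p ω_i / I_f = (1.143)(1.90) / 1.175 = 1.848 rad/s.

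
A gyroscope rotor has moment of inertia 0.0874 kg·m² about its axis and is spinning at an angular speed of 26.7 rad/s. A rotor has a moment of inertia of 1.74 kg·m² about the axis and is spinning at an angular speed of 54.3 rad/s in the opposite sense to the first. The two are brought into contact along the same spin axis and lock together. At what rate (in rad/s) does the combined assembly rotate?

|ω_f| ≈ 50.4 rad/s

No external torque acts about the common axis, so total angular momentum is conserved.
Taking A's sense as positive: L = (0.08740)(26.7) − (1.740)(54.3) = -92.15 kg·m²·rad/s.
Combined I = 0.08740 + 1.740 = 1.827 kg·m².
ω_f = L / I = -92.15 / 1.827 = -50.43 rad/s.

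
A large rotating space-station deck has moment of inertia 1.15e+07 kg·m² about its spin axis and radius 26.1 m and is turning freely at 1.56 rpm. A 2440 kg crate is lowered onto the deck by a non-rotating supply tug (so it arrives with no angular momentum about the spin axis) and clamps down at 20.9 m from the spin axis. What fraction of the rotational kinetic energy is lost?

No external torque acts about the spin axis; L_before = L_after.
Added inertia Σmr² = (2440)(20.9)² = 1.066e+06 kg·m²; I_f = 1.150e+07 + 1.066e+06 = 1.257e+07 kg·m².
ω_f = I_p ω_i / I_f = (1.150e+07)(1.56) / 1.257e+07 = 1.428 rpm.
KE_i = ½(1.150e+07)(0.1634 rad/s)² = 1.535e+05 J; KE_f = ½(1.257e+07)(0.1495)² = 1.404e+05 J.
Fraction lost = 0.08482.

fraction ≈ 0.0848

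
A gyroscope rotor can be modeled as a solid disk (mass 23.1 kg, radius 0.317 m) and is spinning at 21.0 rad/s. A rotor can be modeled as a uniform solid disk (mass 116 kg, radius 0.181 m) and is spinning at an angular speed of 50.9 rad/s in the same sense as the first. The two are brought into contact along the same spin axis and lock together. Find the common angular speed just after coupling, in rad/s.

|ω_f| ≈ 39.6 rad/s

The coupling torques are internal; angular momentum about the shared axis is conserved.
Moments of inertia: I_A = ½(23.1)(0.317)² = 1.161 kg·m²; I_B = ½(116)(0.181)² = 1.900 kg·m².
Taking A's sense as positive: L = (1.161)(21.0) + (1.900)(50.9) = 121.1 kg·m²·rad/s.
Combined I = 1.161 + 1.900 = 3.061 kg·m².
ω_f = L / I = 121.1 / 3.061 = 39.56 rad/s.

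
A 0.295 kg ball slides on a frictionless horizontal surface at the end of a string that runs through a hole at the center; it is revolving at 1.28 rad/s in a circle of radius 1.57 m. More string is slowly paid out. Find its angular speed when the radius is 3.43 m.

The constraining force is radial, so m r² ω about the center is conserved.
ω₂ = ω₁ (r₁/r₂)² = (1.28)(1.57/3.43)² = 0.2682 rad/s.

ω₂ ≈ 0.268 rad/s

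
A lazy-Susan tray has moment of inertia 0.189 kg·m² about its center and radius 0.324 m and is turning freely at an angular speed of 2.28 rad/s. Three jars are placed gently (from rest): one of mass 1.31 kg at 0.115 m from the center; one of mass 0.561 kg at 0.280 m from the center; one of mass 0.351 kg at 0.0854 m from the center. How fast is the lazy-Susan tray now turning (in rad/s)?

The added mass arrives with no angular momentum about the center, and any external torque about the center is negligible, so the system's angular momentum is conserved.
Added inertia Σmr² = (1.31)(0.115)² + (0.561)(0.280)² + (0.351)(0.0854)² = 0.06387 kg·m²; I_f = 0.1890 + 0.06387 = 0.2529 kg·m².
ω_f = I_p ω_i / I_f = (0.1890)(2.28) / 0.2529 = 1.704 rad/s.

ω_f ≈ 1.70 rad/s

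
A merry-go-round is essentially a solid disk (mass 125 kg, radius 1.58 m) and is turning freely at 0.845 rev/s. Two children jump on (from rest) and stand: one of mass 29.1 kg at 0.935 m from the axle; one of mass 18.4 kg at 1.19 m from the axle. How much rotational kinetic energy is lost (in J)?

The added mass arrives with no angular momentum about the axle, and any external torque about the axle is negligible, so the system's angular momentum is conserved.
I_p = ½(125)(1.58)² = 156.0 kg·m².
Added inertia Σmr² = (29.1)(0.935)² + (18.4)(1.19)² = 51.50 kg·m²; I_f = 156.0 + 51.50 = 207.5 kg·m².
ω_f = I_p ω_i / I_f = (156.0)(0.845) / 207.5 = 0.6353 rev/s.
KE_i = ½(156.0)(5.309 rad/s)² = 2199 J; KE_f = ½(207.5)(3.992)² = 1653 J.

energy lost ≈ 546 J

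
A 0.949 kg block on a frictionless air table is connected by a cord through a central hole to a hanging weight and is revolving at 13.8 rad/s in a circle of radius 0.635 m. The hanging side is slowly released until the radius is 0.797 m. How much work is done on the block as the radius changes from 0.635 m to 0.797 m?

W ≈ -13.3 J

The constraining force is radial, so m r² ω about the center is conserved.
ω₂ = ω₁ (r₁/r₂)² = (13.8)(0.635/0.797)² = 8.760 rad/s.
W = ΔKE = ½m(v₂² − v₁²) = -13.31 J.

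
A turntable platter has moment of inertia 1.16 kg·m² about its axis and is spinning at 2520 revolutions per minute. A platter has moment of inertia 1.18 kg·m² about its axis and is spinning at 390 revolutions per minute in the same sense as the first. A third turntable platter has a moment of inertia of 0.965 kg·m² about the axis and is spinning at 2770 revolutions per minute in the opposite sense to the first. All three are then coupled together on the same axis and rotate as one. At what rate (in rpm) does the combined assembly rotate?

|ω_f| ≈ 215 rpm

No external torque acts about the common axis, so total angular momentum is conserved.
Taking A's sense as positive: L = (1.160)(2520) + (1.180)(390) − (0.9650)(2770) = 710.4 kg·m²·rpm.
Combined I = 1.160 + 1.180 + 0.9650 = 3.305 kg·m².
ω_f = L / I = 710.4 / 3.305 = 214.9 rpm.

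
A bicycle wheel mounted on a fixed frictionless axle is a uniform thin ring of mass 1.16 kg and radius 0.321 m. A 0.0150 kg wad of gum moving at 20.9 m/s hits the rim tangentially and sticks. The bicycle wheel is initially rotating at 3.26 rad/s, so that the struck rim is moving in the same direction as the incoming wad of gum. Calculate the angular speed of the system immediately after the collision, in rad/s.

|ω_f| ≈ 4.05 rad/s

About the axle the impulsive forces during the collision are internal, so angular momentum about that axis is conserved.
I_p = (1.16)(0.321)² = 0.1195 kg·m². Taking the sense of the wad of gum's angular momentum as positive, L_{wad} = m v R = (0.0150)(20.9)(0.321) = 0.1006 kg·m²/s.
L_i = +I_p ω_p + m v R = +(0.1195)(3.26) + 0.1006 = 0.4903 kg·m²/s.
After sticking, I_f = I_p + m R² = 0.1195 + (0.0150)(0.321)² = 0.1211 kg·m².
ω_f = L_i / I_f = 0.4903 / 0.1211 = 4.050 rad/s.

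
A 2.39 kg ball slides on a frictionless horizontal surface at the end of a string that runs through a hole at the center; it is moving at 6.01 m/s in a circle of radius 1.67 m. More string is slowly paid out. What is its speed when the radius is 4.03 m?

v₂ ≈ 2.49 m/s

Central (radial) force ⇒ zero torque about the center ⇒ m v r is constant.
v₂ = v₁ r₁ / r₂ = (6.01)(1.67) / (4.03) = 2.490 m/s.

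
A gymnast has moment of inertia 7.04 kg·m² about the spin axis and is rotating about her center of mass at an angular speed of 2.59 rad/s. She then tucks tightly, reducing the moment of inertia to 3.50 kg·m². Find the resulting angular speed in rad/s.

No external torque acts about the spin axis, so angular momentum is conserved.
ω₂ = I₁ω₁ / I₂ = (7.040)(2.59 rad/s) / (3.500) = 5.210 rad/s.

ω₂ ≈ 5.21 rad/s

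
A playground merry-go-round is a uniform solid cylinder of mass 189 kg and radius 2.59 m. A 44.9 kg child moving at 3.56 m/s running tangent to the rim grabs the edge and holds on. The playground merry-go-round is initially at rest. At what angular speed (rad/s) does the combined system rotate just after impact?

The axle reaction passes through the axle and exerts no torque about it; angular momentum about the axle is conserved through the impact.
I_p = ½(189)(2.59)² = 633.9 kg·m². Taking the sense of the child's angular momentum as positive, L_{child} = m v R = (44.9)(3.56)(2.59) = 414.0 kg·m²/s.
L_i = 0 + 414.0 = 414.0 kg·m²/s.
After sticking, I_f = I_p + m R² = 633.9 + (44.9)(2.59)² = 935.1 kg·m².
ω_f = L_i / I_f = 414.0 / 935.1 = 0.4427 rad/s.

|ω_f| ≈ 0.443 rad/s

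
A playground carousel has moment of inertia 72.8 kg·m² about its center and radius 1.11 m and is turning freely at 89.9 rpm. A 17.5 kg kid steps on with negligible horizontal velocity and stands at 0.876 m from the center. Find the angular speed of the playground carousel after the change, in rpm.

ω_f ≈ 75.9 rpm

The added mass arrives with no angular momentum about the center, and any external torque about the center is negligible, so the system's angular momentum is conserved.
Added inertia Σmr² = (17.5)(0.876)² = 13.43 kg·m²; I_f = 72.80 + 13.43 = 86.23 kg·m².
ω_f = I_p ω_i / I_f = (72.80)(89.9) / 86.23 = 75.90 rpm.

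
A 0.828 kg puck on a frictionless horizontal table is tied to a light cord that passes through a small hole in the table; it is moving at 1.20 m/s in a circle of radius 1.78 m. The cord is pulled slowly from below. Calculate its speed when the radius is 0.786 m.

v₂ ≈ 2.72 m/s

Central (radial) force ⇒ zero torque about the center ⇒ m v r is constant.
v₂ = v₁ r₁ / r₂ = (1.20)(1.78) / (0.786) = 2.718 m/s.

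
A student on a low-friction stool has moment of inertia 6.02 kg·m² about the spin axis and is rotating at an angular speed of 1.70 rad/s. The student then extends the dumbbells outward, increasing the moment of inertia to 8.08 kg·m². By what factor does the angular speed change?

Angular momentum about the spin axis is conserved since the torque about it is zero.
ω₂/ω₁ = I₁/I₂ = 6.020 / 8.080 = 0.7450.

ω₂/ω₁ ≈ 0.745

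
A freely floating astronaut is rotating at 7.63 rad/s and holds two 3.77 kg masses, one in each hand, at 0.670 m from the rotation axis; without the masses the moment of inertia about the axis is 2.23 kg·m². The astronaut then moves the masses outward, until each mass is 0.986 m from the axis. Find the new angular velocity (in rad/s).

With no external torque about the axis, L is conserved: I₁ω₁ = I₂ω₂.
I₁ = 2.23 + 2(3.77)(0.670)² = 5.615 kg·m²; I₂ = 2.23 + 2(3.77)(0.986)² = 9.560 kg·m².
ω₂ = I₁ω₁ / I₂ = (5.615)(7.63 rad/s) / (9.560) = 4.481 rad/s.

ω₂ ≈ 4.48 rad/s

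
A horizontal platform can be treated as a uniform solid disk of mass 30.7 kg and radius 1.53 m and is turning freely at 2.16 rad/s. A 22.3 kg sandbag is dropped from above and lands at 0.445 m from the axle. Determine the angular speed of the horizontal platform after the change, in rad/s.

The added mass arrives with no angular momentum about the axle, and any external torque about the axle is negligible, so the system's angular momentum is conserved.
I_p = ½(30.7)(1.53)² = 35.93 kg·m².
Added inertia Σmr² = (22.3)(0.445)² = 4.416 kg·m²; I_f = 35.93 + 4.416 = 40.35 kg·m².
ω_f = I_p ω_i / I_f = (35.93)(2.16) / 40.35 = 1.924 rad/s.

ω_f ≈ 1.92 rad/s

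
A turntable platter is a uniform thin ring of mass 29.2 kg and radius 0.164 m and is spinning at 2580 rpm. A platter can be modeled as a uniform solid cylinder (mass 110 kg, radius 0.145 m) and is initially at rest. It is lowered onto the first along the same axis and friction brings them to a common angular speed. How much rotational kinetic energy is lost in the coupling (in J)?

No external torque acts about the common axis, so total angular momentum is conserved.
Moments of inertia: I_A = (29.2)(0.164)² = 0.7854 kg·m²; I_B = ½(110)(0.145)² = 1.156 kg·m².
Taking A's sense as positive: L = (0.7854)(2580) = 2026 kg·m²·rpm.
Combined I = 0.7854 + 1.156 = 1.942 kg·m².
ω_f = L / I = 2026 / 1.942 = 1044 rpm.
KE_i = ½ΣIω² = 28660 J; KE_f = ½(1.942)(109.3)² = 11590 J.

ΔKE lost ≈ 17100 J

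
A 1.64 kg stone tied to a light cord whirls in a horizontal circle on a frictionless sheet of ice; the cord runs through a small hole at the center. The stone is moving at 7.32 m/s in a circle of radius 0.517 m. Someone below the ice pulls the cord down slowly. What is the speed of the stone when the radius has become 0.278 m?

The only horizontal force on the mass is along the cord (radial), so it exerts no torque about the hole and angular momentum m v r is conserved.
v₂ = v₁ r₁ / r₂ = (7.32)(0.517) / (0.278) = 13.61 m/s.

v₂ ≈ 13.6 m/s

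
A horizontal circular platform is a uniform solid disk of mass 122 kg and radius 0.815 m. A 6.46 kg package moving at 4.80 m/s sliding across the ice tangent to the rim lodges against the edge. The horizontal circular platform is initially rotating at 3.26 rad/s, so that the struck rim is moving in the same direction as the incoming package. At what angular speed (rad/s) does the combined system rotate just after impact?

|ω_f| ≈ 3.51 rad/s

The axle reaction passes through the central axle and exerts no torque about it; angular momentum about the central axle is conserved through the impact.
I_p = ½(122)(0.815)² = 40.52 kg·m². Taking the sense of the package's angular momentum as positive, L_{package} = m v R = (6.46)(4.80)(0.815) = 25.27 kg·m²/s.
L_i = +I_p ω_p + m v R = +(40.52)(3.26) + 25.27 = 157.4 kg·m²/s.
After sticking, I_f = I_p + m R² = 40.52 + (6.46)(0.815)² = 44.81 kg·m².
ω_f = L_i / I_f = 157.4 / 44.81 = 3.512 rad/s.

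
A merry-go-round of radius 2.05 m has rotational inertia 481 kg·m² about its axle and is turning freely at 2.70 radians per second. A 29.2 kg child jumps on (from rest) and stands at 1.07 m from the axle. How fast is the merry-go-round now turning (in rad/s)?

The added mass arrives with no angular momentum about the axle, and any external torque about the axle is negligible, so the system's angular momentum is conserved.
Added inertia Σmr² = (29.2)(1.07)² = 33.43 kg·m²; I_f = 481.0 + 33.43 = 514.4 kg·m².
ω_f = I_p ω_i / I_f = (481.0)(2.70) / 514.4 = 2.525 rad/s.

ω_f ≈ 2.52 rad/s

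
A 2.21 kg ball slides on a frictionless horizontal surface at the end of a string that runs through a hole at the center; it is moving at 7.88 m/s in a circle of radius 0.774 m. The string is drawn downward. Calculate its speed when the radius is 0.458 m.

Central (radial) force ⇒ zero torque about the center ⇒ m v r is constant.
v₂ = v₁ r₁ / r₂ = (7.88)(0.774) / (0.458) = 13.32 m/s.

v₂ ≈ 13.3 m/s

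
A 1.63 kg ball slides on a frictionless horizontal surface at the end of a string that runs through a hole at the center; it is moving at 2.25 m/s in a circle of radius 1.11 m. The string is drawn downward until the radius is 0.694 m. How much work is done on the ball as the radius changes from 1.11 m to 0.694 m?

W ≈ 6.43 J

Central (radial) force ⇒ zero torque about the center ⇒ m v r is constant.
v₂ = v₁ r₁ / r₂ = (2.25)(1.11) / (0.694) = 3.599 m/s.
W = ΔKE = ½m(v₂² − v₁²) = 6.429 J.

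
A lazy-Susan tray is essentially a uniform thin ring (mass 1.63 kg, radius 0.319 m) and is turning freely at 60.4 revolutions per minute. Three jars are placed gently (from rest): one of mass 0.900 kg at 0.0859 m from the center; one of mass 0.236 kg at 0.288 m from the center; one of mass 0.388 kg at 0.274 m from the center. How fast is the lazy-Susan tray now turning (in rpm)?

ω_f ≈ 45.3 rpm

No external torque acts about the center; L_before = L_after.
I_p = (1.63)(0.319)² = 0.1659 kg·m².
Added inertia Σmr² = (0.900)(0.0859)² + (0.236)(0.288)² + (0.388)(0.274)² = 0.05535 kg·m²; I_f = 0.1659 + 0.05535 = 0.2212 kg·m².
ω_f = I_p ω_i / I_f = (0.1659)(60.4) / 0.2212 = 45.29 rpm.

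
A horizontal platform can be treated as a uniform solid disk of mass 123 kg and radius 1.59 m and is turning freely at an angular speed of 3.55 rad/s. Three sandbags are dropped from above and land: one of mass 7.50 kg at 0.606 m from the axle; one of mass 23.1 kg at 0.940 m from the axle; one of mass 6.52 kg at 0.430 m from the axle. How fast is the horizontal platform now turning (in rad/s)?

No external torque acts about the axle; L_before = L_after.
I_p = ½(123)(1.59)² = 155.5 kg·m².
Added inertia Σmr² = (7.50)(0.606)² + (23.1)(0.940)² + (6.52)(0.430)² = 24.37 kg·m²; I_f = 155.5 + 24.37 = 179.8 kg·m².
ω_f = I_p ω_i / I_f = (155.5)(3.55) / 179.8 = 3.069 rad/s.

ω_f ≈ 3.07 rad/s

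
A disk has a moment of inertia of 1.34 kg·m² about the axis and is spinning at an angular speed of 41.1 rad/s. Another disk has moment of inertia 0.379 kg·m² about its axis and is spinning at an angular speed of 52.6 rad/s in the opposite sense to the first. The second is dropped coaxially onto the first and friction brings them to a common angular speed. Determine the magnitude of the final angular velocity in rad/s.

|ω_f| ≈ 20.4 rad/s

No external torque acts about the common axis, so total angular momentum is conserved.
Taking A's sense as positive: L = (1.340)(41.1) − (0.3790)(52.6) = 35.14 kg·m²·rad/s.
Combined I = 1.340 + 0.3790 = 1.719 kg·m².
ω_f = L / I = 35.14 / 1.719 = 20.44 rad/s.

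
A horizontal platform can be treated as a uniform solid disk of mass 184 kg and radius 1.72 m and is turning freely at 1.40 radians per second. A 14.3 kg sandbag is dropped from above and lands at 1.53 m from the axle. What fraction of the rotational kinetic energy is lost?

The added mass arrives with no angular momentum about the axle, and any external torque about the axle is negligible, so the system's angular momentum is conserved.
I_p = ½(184)(1.72)² = 272.2 kg·m².
Added inertia Σmr² = (14.3)(1.53)² = 33.47 kg·m²; I_f = 272.2 + 33.47 = 305.6 kg·m².
ω_f = I_p ω_i / I_f = (272.2)(1.40) / 305.6 = 1.247 rad/s.
KE_i = ½(272.2)(1.400 rad/s)² = 266.7 J; KE_f = ½(305.6)(1.247)² = 237.5 J.
Fraction lost = 0.1095.

fraction ≈ 0.110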